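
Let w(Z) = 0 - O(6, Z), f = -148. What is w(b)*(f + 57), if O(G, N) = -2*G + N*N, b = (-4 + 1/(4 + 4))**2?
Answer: 79567579/4096 ≈ 19426.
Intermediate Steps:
b = 961/64 (b = (-4 + 1/8)**2 = (-31/8)**2 = 961/64 ≈ 15.016)
O(G, N) = N**2 - 2*G (O(G, N) = -2*G + N**2 = N**2 - 2*G)
w(Z) = 12 - Z**2 (w(Z) = 0 - (Z**2 - 2*6) = 0 - (Z**2 - 12) = 0 - (-12 + Z**2) = 0 + (12 - Z**2) = 12 - Z**2)
w(b)*(f + 57) = (12 - (961/64)**2)*(-148 + 57) = (12 - 1*923521/4096)*(-91) = (12 - 923521/4096)*(-91) = -874369/4096*(-91) = 79567579/4096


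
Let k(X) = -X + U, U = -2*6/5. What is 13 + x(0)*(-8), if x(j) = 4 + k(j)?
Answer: 1/5 ≈ 0.20000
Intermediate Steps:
U = -12/5 (U = -12*1/5 = -12/5 ≈ -2.4000)
k(X) = -12/5 - X (k(X) = -X - 12/5 = -12/5 - X)
x(j) = 8/5 - j (x(j) = 4 + (-12/5 - j) = 8/5 - j)
13 + x(0)*(-8) = 13 + (8/5 - 1*0)*(-8) = 13 + (8/5 + 0)*(-8) = 13 + (8/5)*(-8) = 13 - 64/5 = 1/5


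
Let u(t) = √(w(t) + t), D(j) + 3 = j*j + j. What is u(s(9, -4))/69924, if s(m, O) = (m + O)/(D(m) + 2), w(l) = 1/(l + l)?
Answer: √7094190/62232360 ≈ 4.2799e-5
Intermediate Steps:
w(l) = 1/(2*l)
D(j) = -3 + j + j² (D(j) = -3 + (j*j + j) = -3 + (j² + j) = -3 + (j + j²) = -3 + j + j²)
s(m, O) = (O + m)/(-1 + m + m²) (s(m, O) = (m + O)/((-3 + m + m²) + 2) = (O + m)/(-1 + m + m²))
u(t) = √(t + 1/(2*t)) (u(t) = √(1/(2*t) + t) = √(t + 1/(2*t)))
u(s(9, -4))/69924 = (√(2/(((-4 + 9)/(-1 + 9 + 9²))) + 4*((-4 + 9)/(-1 + 9 + 9²)))/2)/69924 = (√(2/((5/(-1 + 9 + 81))) + 4*(5/(-1 + 9 + 81)))/2)*(1/69924) = (√(2/((5/89)) + 4*(5/89))/2)*(1/69924) = (√(2/(((1/89)*5)) + 4*((1/89)*5))/2)*(1/69924) = (√(2/(5/89) + 4*(5/89))/2)*(1/69924) = (√(2*(89/5) + 20/89)/2)*(1/69924) = (√(178/5 + 20/89)/2)*(1/69924) = (√(15942/445)/2)*(1/69924) = ((√7094190/445)/2)*(1/69924) = (√7094190/890)*(1/69924) = √7094190/62232360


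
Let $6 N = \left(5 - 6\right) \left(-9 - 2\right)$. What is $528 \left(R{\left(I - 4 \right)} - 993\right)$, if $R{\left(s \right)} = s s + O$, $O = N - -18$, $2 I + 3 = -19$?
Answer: $-395032$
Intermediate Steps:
$I = -11$ ($I = - \frac{3}{2} + \frac{1}{2} \left(-19\right) = - \frac{3}{2} - \frac{19}{2} = -11$)
$N = \frac{11}{6}$ ($N = \frac{\left(5 - 6\right) \left(-9 - 2\right)}{6} = \frac{\left(-1\right) \left(-11\right)}{6} = \frac{1}{6} \cdot 11 = \frac{11}{6} \approx 1.8333$)
$O = \frac{119}{6}$ ($O = \frac{11}{6} - -18 = \frac{11}{6} + 18 = \frac{119}{6} \approx 19.833$)
$R{\left(s \right)} = \frac{119}{6} + s^{2}$ ($R{\left(s \right)} = s s + \frac{119}{6} = s^{2} + \frac{119}{6} = \frac{119}{6} + s^{2}$)
$528 \left(R{\left(I - 4 \right)} - 993\right) = 528 \left(\left(\frac{119}{6} + \left(-11 - 4\right)^{2}\right) - 993\right) = 528 \left(\left(\frac{119}{6} + \left(-15\right)^{2}\right) - 993\right) = 528 \left(\left(\frac{119}{6} + 225\right) - 993\right) = 528 \left(\frac{1469}{6} - 993\right) = 528 \left(- \frac{4489}{6}\right) = -395032$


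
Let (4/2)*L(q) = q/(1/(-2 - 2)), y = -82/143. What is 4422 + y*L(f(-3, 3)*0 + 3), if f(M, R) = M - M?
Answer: 632838/143 ≈ 4425.4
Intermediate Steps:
f(M, R) = 0
y = -82/143 (y = -82*1/143 = -82/143 ≈ -0.57343)
L(q) = -2*q (L(q) = (q/(1/(-2 - 2)))/2 = (q/(1/(-4)))/2 = (q/(-¼))/2 = (q*(-4))/2 = (-4*q)/2 = -2*q)
4422 + y*L(f(-3, 3)*0 + 3) = 4422 - (-164)*(0*0 + 3)/143 = 4422 - (-164)*(0 + 3)/143 = 4422 - (-164)*3/143 = 4422 - 82/143*(-6) = 4422 + 492/143 = 632838/143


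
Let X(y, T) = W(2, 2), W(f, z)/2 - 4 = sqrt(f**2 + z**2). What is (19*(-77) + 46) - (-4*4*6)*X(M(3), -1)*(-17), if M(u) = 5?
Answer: -14473 - 6528*sqrt(2) ≈ -23705.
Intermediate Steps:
W(f, z) = 8 + 2*sqrt(f**2 + z**2)
X(y, T) = 8 + 4*sqrt(2) (X(y, T) = 8 + 2*sqrt(2**2 + 2**2) = 8 + 2*sqrt(4 + 4) = 8 + 2*sqrt(8) = 8 + 2*(2*sqrt(2)) = 8 + 4*sqrt(2))
(19*(-77) + 46) - (-4*4*6)*X(M(3), -1)*(-17) = (19*(-77) + 46) - (-4*4*6)*(8 + 4*sqrt(2))*(-17) = (-1463 + 46) - (-16*6)*(8 + 4*sqrt(2))*(-17) = -1417 - (-96*(8 + 4*sqrt(2)))*(-17) = -1417 - (-768 - 384*sqrt(2))*(-17) = -1417 - (13056 + 6528*sqrt(2)) = -1417 + (-13056 - 6528*sqrt(2)) = -14473 - 6528*sqrt(2)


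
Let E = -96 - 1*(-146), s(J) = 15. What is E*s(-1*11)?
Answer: 750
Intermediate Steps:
E = 50 (E = -96 + 146 = 50)
E*s(-1*11) = 50*15 = 750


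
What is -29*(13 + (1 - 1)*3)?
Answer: -377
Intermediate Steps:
-29*(13 + (1 - 1)*3) = -29*(13 + 0*3) = -29*(13 + 0) = -29*13 = -377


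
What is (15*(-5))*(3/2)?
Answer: -225/2 ≈ -112.50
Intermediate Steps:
(15*(-5))*(3/2) = -225/2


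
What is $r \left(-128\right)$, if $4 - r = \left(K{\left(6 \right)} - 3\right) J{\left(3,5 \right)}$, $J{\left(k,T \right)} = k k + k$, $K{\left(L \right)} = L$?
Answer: $4096$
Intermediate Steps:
$J{\left(k,T \right)} = k + k^{2}$ ($J{\left(k,T \right)} = k^{2} + k = k + k^{2}$)
$r = -32$ ($r = 4 - \left(6 - 3\right) 3 \left(1 + 3\right) = 4 - 3 \cdot 3 \cdot 4 = 4 - 3 \cdot 12 = 4 - 36 = -32$)
$r \left(-128\right) = \left(-32\right) \left(-128\right) = 4096$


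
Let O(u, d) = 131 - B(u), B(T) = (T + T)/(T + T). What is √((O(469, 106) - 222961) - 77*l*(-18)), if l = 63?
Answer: 9*I*√1673 ≈ 368.12*I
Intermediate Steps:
B(T) = 1 (B(T) = (2*T)/((2*T)) = (2*T)*(1/(2*T)) = 1)
O(u, d) = 130 (O(u, d) = 131 - 1*1 = 131 - 1 = 130)
√((O(469, 106) - 222961) - 77*l*(-18)) = √((130 - 222961) - 77*63*(-18)) = √(-222831 - 4851*(-18)) = √(-222831 + 87318) = √(-135513) = 9*I*√1673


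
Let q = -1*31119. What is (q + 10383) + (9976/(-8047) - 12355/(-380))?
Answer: -12662431031/611572 ≈ -20705.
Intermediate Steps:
q = -31119
(q + 10383) + (9976/(-8047) - 12355/(-380)) = (-31119 + 10383) + (9976/(-8047) - 12355/(-380)) = -20736 + (9976*(-1/8047) - 12355*(-1/380)) = -20736 + (-9976/8047 + 2471/76) = -20736 + 19125961/611572 = -12662431031/611572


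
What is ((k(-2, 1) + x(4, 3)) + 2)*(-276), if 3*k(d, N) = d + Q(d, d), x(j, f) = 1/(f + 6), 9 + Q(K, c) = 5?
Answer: -92/3 ≈ -30.667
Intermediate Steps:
Q(K, c) = -4 (Q(K, c) = -9 + 5 = -4)
x(j, f) = 1/(6 + f)
k(d, N) = -4/3 + d/3 (k(d, N) = (d - 4)/3 = (-4 + d)/3 = -4/3 + d/3)
((k(-2, 1) + x(4, 3)) + 2)*(-276) = (((-4/3 + (⅓)*(-2)) + 1/(6 + 3)) + 2)*(-276) = (((-4/3 - ⅔) + 1/9) + 2)*(-276) = ((-2 + ⅑) + 2)*(-276) = (-17/9 + 2)*(-276) = (⅑)*(-276) = -92/3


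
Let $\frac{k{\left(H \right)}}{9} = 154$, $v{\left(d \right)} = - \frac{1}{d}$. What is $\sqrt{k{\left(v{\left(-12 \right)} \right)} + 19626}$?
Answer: $2 \sqrt{5253} \approx 144.96$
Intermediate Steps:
$k{\left(H \right)} = 1386$ ($k{\left(H \right)} = 9 \cdot 154 = 1386$)
$\sqrt{k{\left(v{\left(-12 \right)} \right)} + 19626} = \sqrt{1386 + 19626} = \sqrt{21012} = 2 \sqrt{5253}$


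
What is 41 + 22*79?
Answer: 1779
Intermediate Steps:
41 + 22*79 = 41 + 1738 = 1779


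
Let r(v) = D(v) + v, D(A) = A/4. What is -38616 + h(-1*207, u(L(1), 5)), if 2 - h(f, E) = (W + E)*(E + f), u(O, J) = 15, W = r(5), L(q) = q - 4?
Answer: -34534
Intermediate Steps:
D(A) = A/4 (D(A) = A*(¼) = A/4)
L(q) = -4 + q
r(v) = 5*v/4 (r(v) = v/4 + v = 5*v/4)
W = 25/4 (W = (5/4)*5 = 25/4 ≈ 6.2500)
h(f, E) = 2 - (25/4 + E)*(E + f)
-38616 + h(-1*207, u(L(1), 5)) = -38616 + (2 - 1*15² - 25/4*15 - (-25)*207/4 - 1*15*(-1*207)) = -38616 + (2 - 1*225 - 375/4 - 25/4*(-207) - 1*15*(-207)) = -38616 + (2 - 225 - 375/4 + 5175/4 + 3105) = -38616 + 4082 = -34534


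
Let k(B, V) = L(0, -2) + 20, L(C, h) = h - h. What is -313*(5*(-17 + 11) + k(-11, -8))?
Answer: 3130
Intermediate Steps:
L(C, h) = 0
k(B, V) = 20 (k(B, V) = 0 + 20 = 20)
-313*(5*(-17 + 11) + k(-11, -8)) = -313*(5*(-17 + 11) + 20) = -313*(5*(-6) + 20) = -313*(-30 + 20) = -313*(-10) = 3130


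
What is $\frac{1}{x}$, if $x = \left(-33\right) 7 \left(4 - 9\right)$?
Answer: $\frac{1}{1155} \approx 0.0008658$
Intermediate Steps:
$x = 1155$ ($x = - 231 \left(4 - 9\right) = \left(-231\right) \left(-5\right) = 1155$)
$\frac{1}{x} = \frac{1}{1155}$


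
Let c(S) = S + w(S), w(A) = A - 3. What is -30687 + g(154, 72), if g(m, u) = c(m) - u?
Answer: -30454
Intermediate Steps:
w(A) = -3 + A
c(S) = -3 + 2*S (c(S) = S + (-3 + S) = -3 + 2*S)
g(m, u) = -3 - u + 2*m (g(m, u) = (-3 + 2*m) - u = -3 - u + 2*m)
-30687 + g(154, 72) = -30687 + (-3 - 1*72 + 2*154) = -30687 + (-3 - 72 + 308) = -30687 + 233 = -30454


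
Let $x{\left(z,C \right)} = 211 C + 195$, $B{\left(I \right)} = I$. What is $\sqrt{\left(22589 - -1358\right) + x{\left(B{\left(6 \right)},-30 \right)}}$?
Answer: $2 \sqrt{4453} \approx 133.46$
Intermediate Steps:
$x{\left(z,C \right)} = 195 + 211 C$
$\sqrt{\left(22589 - -1358\right) + x{\left(B{\left(6 \right)},-30 \right)}} = \sqrt{\left(22589 - -1358\right) + \left(195 + 211 \left(-30\right)\right)} = \sqrt{\left(22589 + 1358\right) + \left(195 - 6330\right)} = \sqrt{23947 - 6135} = \sqrt{17812} = 2 \sqrt{4453}$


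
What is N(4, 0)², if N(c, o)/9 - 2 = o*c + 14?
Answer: 20736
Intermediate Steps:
N(c, o) = 144 + 9*c*o (N(c, o) = 18 + 9*(o*c + 14) = 18 + 9*(c*o + 14) = 18 + 9*(14 + c*o) = 18 + (126 + 9*c*o) = 144 + 9*c*o)
N(4, 0)² = (144 + 9*4*0)² = (144 + 0)² = 144² = 20736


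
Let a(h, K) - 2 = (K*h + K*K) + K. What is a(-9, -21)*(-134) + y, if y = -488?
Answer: -82362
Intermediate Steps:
a(h, K) = 2 + K + K² + K*h (a(h, K) = 2 + ((K*h + K*K) + K) = 2 + ((K*h + K²) + K) = 2 + ((K² + K*h) + K) = 2 + (K + K² + K*h) = 2 + K + K² + K*h)
a(-9, -21)*(-134) + y = (2 - 21 + (-21)² - 21*(-9))*(-134) - 488 = (2 - 21 + 441 + 189)*(-134) - 488 = 611*(-134) - 488 = -81874 - 488 = -82362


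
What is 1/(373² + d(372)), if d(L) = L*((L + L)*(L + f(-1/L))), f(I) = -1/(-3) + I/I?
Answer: 1/103465849 ≈ 9.6650e-9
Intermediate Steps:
f(I) = 4/3 (f(I) = -1*(-⅓) + 1 = ⅓ + 1 = 4/3)
d(L) = 2*L²*(4/3 + L) (d(L) = L*((L + L)*(L + 4/3)) = L*((2*L)*(4/3 + L)) = L*(2*L*(4/3 + L)) = 2*L²*(4/3 + L))
1/(373² + d(372)) = 1/(373² + 372²*(8/3 + 2*372)) = 1/(139129 + 138384*(8/3 + 744)) = 1/(139129 + 138384*(2240/3)) = 1/(139129 + 103326720) = 1/103465849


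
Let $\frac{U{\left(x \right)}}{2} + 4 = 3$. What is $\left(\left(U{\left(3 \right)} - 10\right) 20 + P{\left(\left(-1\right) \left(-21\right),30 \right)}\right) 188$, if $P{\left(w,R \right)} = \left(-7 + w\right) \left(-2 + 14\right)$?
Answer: $-13536$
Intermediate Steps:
$U{\left(x \right)} = -2$ ($U{\left(x \right)} = -8 + 2 \cdot 3 = -8 + 6 = -2$)
$P{\left(w,R \right)} = -84 + 12 w$ ($P{\left(w,R \right)} = \left(-7 + w\right) 12 = -84 + 12 w$)
$\left(\left(U{\left(3 \right)} - 10\right) 20 + P{\left(\left(-1\right) \left(-21\right),30 \right)}\right) 188 = \left(\left(-2 - 10\right) 20 - \left(84 - 12 \left(\left(-1\right) \left(-21\right)\right)\right)\right) 188 = \left(\left(-12\right) 20 + \left(-84 + 12 \cdot 21\right)\right) 188 = \left(-240 + \left(-84 + 252\right)\right) 188 = \left(-240 + 168\right) 188 = \left(-72\right) 188 = -13536$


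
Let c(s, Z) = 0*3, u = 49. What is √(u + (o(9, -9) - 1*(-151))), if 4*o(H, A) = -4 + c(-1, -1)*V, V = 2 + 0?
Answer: √199 ≈ 14.107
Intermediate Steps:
V = 2
c(s, Z) = 0
o(H, A) = -1 (o(H, A) = (-4 + 0*2)/4 = (-4 + 0)/4 = (¼)*(-4) = -1)
√(u + (o(9, -9) - 1*(-151))) = √(49 + (-1 - 1*(-151))) = √(49 + (-1 + 151)) = √(49 + 150) = √199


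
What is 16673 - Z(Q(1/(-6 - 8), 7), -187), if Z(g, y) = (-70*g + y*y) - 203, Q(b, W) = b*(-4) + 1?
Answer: -18003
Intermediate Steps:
Q(b, W) = 1 - 4*b (Q(b, W) = -4*b + 1 = 1 - 4*b)
Z(g, y) = -203 + y**2 - 70*g (Z(g, y) = (-70*g + y**2) - 203 = (y**2 - 70*g) - 203 = -203 + y**2 - 70*g)
16673 - Z(Q(1/(-6 - 8), 7), -187) = 16673 - (-203 + (-187)**2 - 70*(1 - 4/(-6 - 8))) = 16673 - (-203 + 34969 - 70*(1 - 4/(-14))) = 16673 - (-203 + 34969 - 70*(1 - 4*(-1/14))) = 16673 - (-203 + 34969 - 70*(1 + 2/7)) = 16673 - (-203 + 34969 - 70*9/7) = 16673 - (-203 + 34969 - 90) = 16673 - 1*34676 = 16673 - 34676 = -18003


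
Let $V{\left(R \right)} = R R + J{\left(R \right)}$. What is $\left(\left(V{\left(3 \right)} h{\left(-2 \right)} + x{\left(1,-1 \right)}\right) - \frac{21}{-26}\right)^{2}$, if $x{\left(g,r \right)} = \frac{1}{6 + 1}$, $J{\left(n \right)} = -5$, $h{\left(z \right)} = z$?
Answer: $\frac{1646089}{33124} \approx 49.695$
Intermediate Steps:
$x{\left(g,r \right)} = \frac{1}{7}$
$V{\left(R \right)} = -5 + R^{2}$ ($V{\left(R \right)} = R R - 5 = R^{2} - 5 = -5 + R^{2}$)
$\left(\left(V{\left(3 \right)} h{\left(-2 \right)} + x{\left(1,-1 \right)}\right) - \frac{21}{-26}\right)^{2} = \left(\left(\left(-5 + 3^{2}\right) \left(-2\right) + \frac{1}{7}\right) - \frac{21}{-26}\right)^{2} = \left(\left(\left(-5 + 9\right) \left(-2\right) + \frac{1}{7}\right) - - \frac{21}{26}\right)^{2} = \left(\left(4 \left(-2\right) + \frac{1}{7}\right) + \frac{21}{26}\right)^{2} = \left(\left(-8 + \frac{1}{7}\right) + \frac{21}{26}\right)^{2} = \left(- \frac{55}{7} + \frac{21}{26}\right)^{2} = \left(- \frac{1283}{182}\right)^{2} = \frac{1646089}{33124}$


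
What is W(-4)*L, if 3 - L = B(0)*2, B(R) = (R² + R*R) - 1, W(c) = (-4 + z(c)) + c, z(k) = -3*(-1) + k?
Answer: -45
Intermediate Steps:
z(k) = 3 + k
W(c) = -1 + 2*c (W(c) = (-4 + (3 + c)) + c = (-1 + c) + c = -1 + 2*c)
B(R) = -1 + 2*R² (B(R) = (R² + R²) - 1 = 2*R² - 1 = -1 + 2*R²)
L = 5 (L = 3 - (-1 + 2*0²)*2 = 3 - (-1 + 2*0)*2 = 3 - (-1 + 0)*2 = 3 - (-1)*2 = 3 - 1*(-2) = 3 + 2 = 5)
W(-4)*L = (-1 + 2*(-4))*5 = (-1 - 8)*5 = -9*5 = -45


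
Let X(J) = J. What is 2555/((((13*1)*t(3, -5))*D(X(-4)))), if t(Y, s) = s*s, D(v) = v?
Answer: -511/260 ≈ -1.9654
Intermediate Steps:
t(Y, s) = s**2
2555/((((13*1)*t(3, -5))*D(X(-4)))) = 2555/((((13*1)*(-5)**2)*(-4))) = 2555/(((13*25)*(-4))) = 2555/((325*(-4))) = 2555/(-1300) = 2555*(-1/1300) = -511/260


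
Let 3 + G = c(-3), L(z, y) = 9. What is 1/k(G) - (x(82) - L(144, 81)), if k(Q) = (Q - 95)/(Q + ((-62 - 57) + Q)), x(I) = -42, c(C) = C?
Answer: 5282/101 ≈ 52.297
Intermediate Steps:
G = -6 (G = -3 - 3 = -6)
k(Q) = (-95 + Q)/(-119 + 2*Q) (k(Q) = (-95 + Q)/(Q + (-119 + Q)) = (-95 + Q)/(-119 + 2*Q))
1/k(G) - (x(82) - L(144, 81)) = 1/((-95 - 6)/(-119 + 2*(-6))) - (-42 - 1*9) = 1/(-101/(-119 - 12)) - (-42 - 9) = 1/(-101/(-131)) - 1*(-51) = 1/(-1/131*(-101)) + 51 = 1/(101/131) + 51 = 131/101 + 51 = 5282/101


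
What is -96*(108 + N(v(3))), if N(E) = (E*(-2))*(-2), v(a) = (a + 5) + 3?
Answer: -14592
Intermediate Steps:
v(a) = 8 + a (v(a) = (5 + a) + 3 = 8 + a)
N(E) = 4*E (N(E) = -2*E*(-2) = 4*E)
-96*(108 + N(v(3))) = -96*(108 + 4*(8 + 3)) = -96*(108 + 4*11) = -96*(108 + 44) = -96*152 = -14592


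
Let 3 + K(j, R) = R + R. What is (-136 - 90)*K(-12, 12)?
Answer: -4746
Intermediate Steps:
K(j, R) = -3 + 2*R (K(j, R) = -3 + (R + R) = -3 + 2*R)
(-136 - 90)*K(-12, 12) = (-136 - 90)*(-3 + 2*12) = -226*(-3 + 24) = -226*21 = -4746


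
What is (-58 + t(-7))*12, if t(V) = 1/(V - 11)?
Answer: -2090/3 ≈ -696.67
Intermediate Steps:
t(V) = 1/(-11 + V)
(-58 + t(-7))*12 = (-58 + 1/(-11 - 7))*12 = (-58 + 1/(-18))*12 = (-58 - 1/18)*12 = -1045/18*12 = -2090/3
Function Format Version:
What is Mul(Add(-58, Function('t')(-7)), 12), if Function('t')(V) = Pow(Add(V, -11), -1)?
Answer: Rational(-2090, 3) ≈ -696.67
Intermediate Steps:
Function('t')(V) = Pow(Add(-11, V), -1)
Mul(Add(-58, Function('t')(-7)), 12) = Mul(Add(-58, Pow(Add(-11, -7), -1)), 12) = Mul(Add(-58, Pow(-18, -1)), 12) = Mul(Add(-58, Rational(-1, 18)), 12) = Mul(Rational(-1045, 18), 12) = Rational(-2090, 3)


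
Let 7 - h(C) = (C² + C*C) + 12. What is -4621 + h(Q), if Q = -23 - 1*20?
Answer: -8324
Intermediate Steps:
Q = -43 (Q = -23 - 20 = -43)
h(C) = -5 - 2*C² (h(C) = 7 - ((C² + C*C) + 12) = 7 - ((C² + C²) + 12) = 7 - (2*C² + 12) = 7 - (12 + 2*C²) = 7 + (-12 - 2*C²) = -5 - 2*C²)
-4621 + h(Q) = -4621 + (-5 - 2*(-43)²) = -4621 + (-5 - 2*1849) = -4621 + (-5 - 3698) = -4621 - 3703 = -8324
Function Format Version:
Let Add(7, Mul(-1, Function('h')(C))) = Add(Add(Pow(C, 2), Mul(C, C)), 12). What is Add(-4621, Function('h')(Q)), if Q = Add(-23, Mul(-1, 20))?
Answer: -8324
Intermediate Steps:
Q = -43 (Q = Add(-23, -20) = -43)
Function('h')(C) = Add(-5, Mul(-2, Pow(C, 2))) (Function('h')(C) = Add(7, Mul(-1, Add(Add(Pow(C, 2), Mul(C, C)), 12))) = Add(7, Mul(-1, Add(Add(Pow(C, 2), Pow(C, 2)), 12))) = Add(7, Mul(-1, Add(Mul(2, Pow(C, 2)), 12))) = Add(7, Mul(-1, Add(12, Mul(2, Pow(C, 2))))) = Add(7, Add(-12, Mul(-2, Pow(C, 2)))) = Add(-5, Mul(-2, Pow(C, 2))))
Add(-4621, Function('h')(Q)) = Add(-4621, Add(-5, Mul(-2, Pow(-43, 2)))) = Add(-4621, Add(-5, Mul(-2, 1849))) = Add(-4621, Add(-5, -3698)) = Add(-4621, -3703) = -8324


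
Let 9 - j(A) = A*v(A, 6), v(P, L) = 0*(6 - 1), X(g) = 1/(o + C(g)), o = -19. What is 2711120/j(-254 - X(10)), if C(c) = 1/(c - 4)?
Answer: 2711120/9 ≈ 3.0124e+5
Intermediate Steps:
C(c) = 1/(-4 + c)
X(g) = 1/(-19 + 1/(-4 + g))
v(P, L) = 0 (v(P, L) = 0*5 = 0)
j(A) = 9 (j(A) = 9 - A*0 = 9 - 1*0 = 9 + 0 = 9)
2711120/j(-254 - X(10)) = 2711120/9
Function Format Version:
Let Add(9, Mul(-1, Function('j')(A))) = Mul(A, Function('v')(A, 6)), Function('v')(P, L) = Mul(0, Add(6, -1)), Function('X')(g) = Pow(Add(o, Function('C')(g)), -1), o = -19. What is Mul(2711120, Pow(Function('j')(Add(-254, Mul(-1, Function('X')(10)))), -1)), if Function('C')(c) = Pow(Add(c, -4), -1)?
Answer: Rational(2711120, 9) ≈ 3.0124e+5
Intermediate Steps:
Function('C')(c) = Pow(Add(-4, c), -1)
Function('X')(g) = Pow(Add(-19, Pow(Add(-4, g), -1)), -1)
Function('v')(P, L) = 0 (Function('v')(P, L) = Mul(0, 5) = 0)
Function('j')(A) = 9 (Function('j')(A) = Add(9, Mul(-1, Mul(A, 0))) = Add(9, Mul(-1, 0)) = Add(9, 0) = 9)
Mul(2711120, Pow(Function('j')(Add(-254, Mul(-1, Function('X')(10)))), -1)) = Mul(2711120, Pow(9, -1)) = Mul(2711120, Rational(1, 9)) = Rational(2711120, 9)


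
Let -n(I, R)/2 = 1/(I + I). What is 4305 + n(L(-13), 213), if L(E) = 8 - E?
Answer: 90404/21 ≈ 4305.0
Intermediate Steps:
n(I, R) = -1/I (n(I, R) = -2/(I + I) = -2*1/(2*I) = -1/I)
4305 + n(L(-13), 213) = 4305 - 1/(8 - 1*(-13)) = 4305 - 1/(8 + 13) = 4305 - 1/21 = 90404/21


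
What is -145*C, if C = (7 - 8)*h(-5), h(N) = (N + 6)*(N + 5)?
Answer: 0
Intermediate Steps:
h(N) = (5 + N)*(6 + N) (h(N) = (6 + N)*(5 + N) = (5 + N)*(6 + N))
C = 0 (C = (7 - 8)*(30 + (-5)² + 11*(-5)) = -(30 + 25 - 55) = -1*0 = 0)
-145*C = -145*0 = 0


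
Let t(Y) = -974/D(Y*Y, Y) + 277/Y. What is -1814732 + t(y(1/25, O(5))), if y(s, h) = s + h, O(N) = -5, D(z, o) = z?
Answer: -13952393341/7688 ≈ -1.8148e+6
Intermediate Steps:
y(s, h) = h + s
t(Y) = -974/Y² + 277/Y
-1814732 + t(y(1/25, O(5))) = -1814732 + (-974 + 277*(-5 + 1/25))/(-5 + 1/25)² = -1814732 + (-974 + 277*(-124/25))/(-124/25)² = -1814732 + 625*(-974 - 34348/25)/15376 = -1814732 + (625/15376)*(-58698/25) = -1814732 - 733725/7688 = -13952393341/7688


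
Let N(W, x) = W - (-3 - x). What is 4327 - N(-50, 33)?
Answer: 4341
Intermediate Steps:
N(W, x) = 3 + W + x (N(W, x) = W + (3 + x) = 3 + W + x)
4327 - N(-50, 33) = 4327 - (3 - 50 + 33) = 4327 - 1*(-14) = 4327 + 14 = 4341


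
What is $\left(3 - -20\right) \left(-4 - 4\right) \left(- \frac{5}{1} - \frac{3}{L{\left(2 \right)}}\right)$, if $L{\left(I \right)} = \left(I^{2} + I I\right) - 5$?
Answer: $1104$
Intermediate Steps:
$L{\left(I \right)} = -5 + 2 I^{2}$ ($L{\left(I \right)} = \left(I^{2} + I^{2}\right) - 5 = 2 I^{2} - 5 = -5 + 2 I^{2}$)
$\left(3 - -20\right) \left(-4 - 4\right) \left(- \frac{5}{1} - \frac{3}{L{\left(2 \right)}}\right) = \left(3 - -20\right) \left(-4 - 4\right) \left(- \frac{5}{1} - \frac{3}{-5 + 2 \cdot 2^{2}}\right) = \left(3 + 20\right) \left(-4 - 4\right) \left(\left(-5\right) 1 - \frac{3}{-5 + 2 \cdot 4}\right) = 23 \left(-8\right) \left(-5 - \frac{3}{-5 + 8}\right) = - 184 \left(-5 - \frac{3}{3}\right) = - 184 \left(-5 - 1\right) = \left(-184\right) \left(-6\right) = 1104$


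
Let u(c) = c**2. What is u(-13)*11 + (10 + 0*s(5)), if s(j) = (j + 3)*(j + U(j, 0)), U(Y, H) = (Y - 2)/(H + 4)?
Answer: 1869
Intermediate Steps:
U(Y, H) = (-2 + Y)/(4 + H)
s(j) = (3 + j)*(-1/2 + 5*j/4) (s(j) = (j + 3)*(j + (-2 + j)/(4 + 0)) = (3 + j)*(j + (-2 + j)/4) = (3 + j)*(j + (-1/2 + j/4)) = (3 + j)*(-1/2 + 5*j/4))
u(-13)*11 + (10 + 0*s(5)) = (-13)**2*11 + (10 + 0*(-3/2 + (5/4)*5**2 + (13/4)*5)) = 169*11 + (10 + 0*(-3/2 + (5/4)*25 + 65/4)) = 1859 + (10 + 0*(-3/2 + 125/4 + 65/4)) = 1859 + (10 + 0*46) = 1859 + (10 + 0) = 1859 + 10 = 1869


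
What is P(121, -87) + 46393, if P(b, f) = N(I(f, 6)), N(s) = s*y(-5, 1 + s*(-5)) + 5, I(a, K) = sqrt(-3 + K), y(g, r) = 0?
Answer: 46398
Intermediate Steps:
N(s) = 5 (N(s) = s*0 + 5 = 0 + 5 = 5)
P(b, f) = 5
P(121, -87) + 46393 = 5 + 46393 = 46398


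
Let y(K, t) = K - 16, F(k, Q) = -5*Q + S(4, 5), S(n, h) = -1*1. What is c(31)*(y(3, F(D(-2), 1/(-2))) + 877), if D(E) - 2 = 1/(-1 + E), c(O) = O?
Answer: 26784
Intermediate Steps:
D(E) = 2 + 1/(-1 + E)
S(n, h) = -1
F(k, Q) = -1 - 5*Q (F(k, Q) = -5*Q - 1 = -1 - 5*Q)
y(K, t) = -16 + K
c(31)*(y(3, F(D(-2), 1/(-2))) + 877) = 31*((-16 + 3) + 877) = 31*(-13 + 877) = 31*864 = 26784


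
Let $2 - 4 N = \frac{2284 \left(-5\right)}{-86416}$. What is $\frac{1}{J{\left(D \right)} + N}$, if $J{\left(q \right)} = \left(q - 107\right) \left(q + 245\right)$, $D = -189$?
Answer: $- \frac{86416}{1432391263} \approx -6.033 \cdot 10^{-5}$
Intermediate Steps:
$J{\left(q \right)} = \left(-107 + q\right) \left(245 + q\right)$
$N = \frac{40353}{86416}$ ($N = \frac{1}{2} - \frac{2284 \left(-5\right) \frac{1}{-86416}}{4} = \frac{1}{2} - \frac{\left(-11420\right) \left(- \frac{1}{86416}\right)}{4} = \frac{1}{2} - \frac{2855}{86416} = \frac{40353}{86416} \approx 0.46696$)
$\frac{1}{J{\left(D \right)} + N} = \frac{1}{\left(-26215 + \left(-189\right)^{2} + 138 \left(-189\right)\right) + \frac{40353}{86416}} = \frac{1}{\left(-26215 + 35721 - 26082\right) + \frac{40353}{86416}} = \frac{1}{-16576 + \frac{40353}{86416}} = \frac{1}{- \frac{1432391263}{86416}} = - \frac{86416}{1432391263}$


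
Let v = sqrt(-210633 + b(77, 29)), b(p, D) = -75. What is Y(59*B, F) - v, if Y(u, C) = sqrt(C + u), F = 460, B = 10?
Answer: 5*sqrt(42) - 6*I*sqrt(5853) ≈ 32.404 - 459.03*I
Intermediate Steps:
v = 6*I*sqrt(5853) (v = sqrt(-210633 - 75) = sqrt(-210708) = 6*I*sqrt(5853) ≈ 459.03*I)
Y(59*B, F) - v = sqrt(460 + 59*10) - 6*I*sqrt(5853) = sqrt(460 + 590) - 6*I*sqrt(5853) = sqrt(1050) - 6*I*sqrt(5853) = 5*sqrt(42) - 6*I*sqrt(5853)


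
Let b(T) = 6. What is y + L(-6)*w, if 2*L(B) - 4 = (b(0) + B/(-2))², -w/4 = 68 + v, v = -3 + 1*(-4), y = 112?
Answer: -10258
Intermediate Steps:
v = -7 (v = -3 - 4 = -7)
w = -244 (w = -4*(68 - 7) = -4*61 = -244)
L(B) = 2 + (6 - B/2)²/2 (L(B) = 2 + (6 + B/(-2))²/2 = 2 + (6 + B*(-½))²/2 = 2 + (6 - B/2)²/2)
y + L(-6)*w = 112 + (2 + (-12 - 6)²/8)*(-244) = 112 + (2 + (⅛)*(-18)²)*(-244) = 112 + (2 + (⅛)*324)*(-244) = 112 + (2 + 81/2)*(-244) = 112 + (85/2)*(-244) = 112 - 10370 = -10258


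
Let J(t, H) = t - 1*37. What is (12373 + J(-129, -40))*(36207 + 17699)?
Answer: 658030542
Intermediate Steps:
J(t, H) = -37 + t (J(t, H) = t - 37 = -37 + t)
(12373 + J(-129, -40))*(36207 + 17699) = (12373 + (-37 - 129))*(36207 + 17699) = (12373 - 166)*53906 = 12207*53906 = 658030542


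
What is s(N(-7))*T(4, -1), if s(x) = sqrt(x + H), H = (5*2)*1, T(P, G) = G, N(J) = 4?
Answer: -sqrt(14) ≈ -3.7417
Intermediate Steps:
H = 10 (H = 10*1 = 10)
s(x) = sqrt(10 + x) (s(x) = sqrt(x + 10) = sqrt(10 + x))
s(N(-7))*T(4, -1) = sqrt(10 + 4)*(-1) = sqrt(14)*(-1) = -sqrt(14)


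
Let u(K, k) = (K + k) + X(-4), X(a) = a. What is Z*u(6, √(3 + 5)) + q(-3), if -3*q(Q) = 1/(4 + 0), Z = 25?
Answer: 599/12 + 50*√2 ≈ 120.63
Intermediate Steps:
q(Q) = -1/12 (q(Q) = -1/(3*(4 + 0)) = -⅓/4 = -⅓*¼ = -1/12)
u(K, k) = -4 + K + k (u(K, k) = (K + k) - 4 = -4 + K + k)
Z*u(6, √(3 + 5)) + q(-3) = 25*(-4 + 6 + √(3 + 5)) - 1/12 = 25*(-4 + 6 + √8) - 1/12 = 25*(-4 + 6 + 2*√2) - 1/12 = 25*(2 + 2*√2) - 1/12 = (50 + 50*√2) - 1/12 = 599/12 + 50*√2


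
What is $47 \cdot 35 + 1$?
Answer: $1646$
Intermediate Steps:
$47 \cdot 35 + 1 = 1645 + 1 = 1646$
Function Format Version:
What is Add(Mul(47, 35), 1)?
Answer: 1646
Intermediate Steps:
Add(Mul(47, 35), 1) = Add(1645, 1) = 1646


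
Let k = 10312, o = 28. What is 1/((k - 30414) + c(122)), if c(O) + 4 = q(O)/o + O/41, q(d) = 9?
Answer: -1148/23077903 ≈ -4.9745e-5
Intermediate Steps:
c(O) = -103/28 + O/41 (c(O) = -4 + (9/28 + O/41) = -103/28 + O/41)
1/((k - 30414) + c(122)) = 1/((10312 - 30414) + (-103/28 + (1/41)*122)) = 1/(-20102 + (-103/28 + 122/41)) = 1/(-20102 - 807/1148) = 1/(-23077903/1148) = -1148/23077903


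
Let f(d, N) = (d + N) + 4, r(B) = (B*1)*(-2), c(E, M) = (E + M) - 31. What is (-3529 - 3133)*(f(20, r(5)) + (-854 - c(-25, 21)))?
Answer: 5362910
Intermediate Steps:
c(E, M) = -31 + E + M
r(B) = -2*B (r(B) = B*(-2) = -2*B)
f(d, N) = 4 + N + d (f(d, N) = (N + d) + 4 = 4 + N + d)
(-3529 - 3133)*(f(20, r(5)) + (-854 - c(-25, 21))) = (-3529 - 3133)*((4 - 2*5 + 20) + (-854 - (-31 - 25 + 21))) = -6662*((4 - 10 + 20) + (-854 - 1*(-35))) = -6662*(14 + (-854 + 35)) = -6662*(14 - 819) = -6662*(-805) = 5362910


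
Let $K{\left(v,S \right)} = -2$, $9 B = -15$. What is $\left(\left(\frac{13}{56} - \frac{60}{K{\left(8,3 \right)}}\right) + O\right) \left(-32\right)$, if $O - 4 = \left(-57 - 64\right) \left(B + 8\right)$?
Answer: $\frac{491972}{21} \approx 23427.0$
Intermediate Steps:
$B = - \frac{5}{3}$ ($B = \frac{1}{9} \left(-15\right) = - \frac{5}{3} \approx -1.6667$)
$O = - \frac{2287}{3}$ ($O = 4 + \left(-57 - 64\right) \left(- \frac{5}{3} + 8\right) = 4 - \frac{2299}{3} = - \frac{2287}{3} \approx -762.33$)
$\left(\left(\frac{13}{56} - \frac{60}{K{\left(8,3 \right)}}\right) + O\right) \left(-32\right) = \left(\left(\frac{13}{56} - \frac{60}{-2}\right) - \frac{2287}{3}\right) \left(-32\right) = \left(\left(13 \cdot \frac{1}{56} - -30\right) - \frac{2287}{3}\right) \left(-32\right) = \left(\left(\frac{13}{56} + 30\right) - \frac{2287}{3}\right) \left(-32\right) = \left(\frac{1693}{56} - \frac{2287}{3}\right) \left(-32\right) = \left(- \frac{122993}{168}\right) \left(-32\right) = \frac{491972}{21}$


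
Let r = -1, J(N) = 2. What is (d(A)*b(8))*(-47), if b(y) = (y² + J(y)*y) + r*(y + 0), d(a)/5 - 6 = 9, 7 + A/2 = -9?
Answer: -253800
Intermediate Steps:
A = -32 (A = -14 + 2*(-9) = -14 - 18 = -32)
d(a) = 75 (d(a) = 30 + 5*9 = 30 + 45 = 75)
b(y) = y + y² (b(y) = (y² + 2*y) - (y + 0) = (y² + 2*y) - y = y + y²)
(d(A)*b(8))*(-47) = (75*(8*(1 + 8)))*(-47) = (75*(8*9))*(-47) = (75*72)*(-47) = 5400*(-47) = -253800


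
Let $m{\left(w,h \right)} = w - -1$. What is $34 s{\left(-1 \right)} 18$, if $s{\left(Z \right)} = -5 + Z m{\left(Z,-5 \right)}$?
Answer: $-3060$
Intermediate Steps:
$m{\left(w,h \right)} = 1 + w$ ($m{\left(w,h \right)} = w + \left(-1 + 2\right) = w + 1 = 1 + w$)
$s{\left(Z \right)} = -5 + Z \left(1 + Z\right)$
$34 s{\left(-1 \right)} 18 = 34 \left(-5 - \left(1 - 1\right)\right) 18 = 34 \left(-5 - 0\right) 18 = 34 \left(-5 + 0\right) 18 = 34 \left(-5\right) 18 = \left(-170\right) 18 = -3060$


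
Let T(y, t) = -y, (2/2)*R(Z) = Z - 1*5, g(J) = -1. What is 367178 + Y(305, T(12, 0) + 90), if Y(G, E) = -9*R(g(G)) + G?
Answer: 367537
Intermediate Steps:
R(Z) = -5 + Z (R(Z) = Z - 1*5 = Z - 5 = -5 + Z)
Y(G, E) = 54 + G (Y(G, E) = -9*(-5 - 1) + G = -9*(-6) + G = 54 + G)
367178 + Y(305, T(12, 0) + 90) = 367178 + (54 + 305) = 367178 + 359 = 367537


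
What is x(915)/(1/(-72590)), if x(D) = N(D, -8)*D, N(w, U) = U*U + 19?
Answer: -5512847550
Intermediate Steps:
N(w, U) = 19 + U² (N(w, U) = U² + 19 = 19 + U²)
x(D) = 83*D (x(D) = (19 + (-8)²)*D = (19 + 64)*D = 83*D)
x(915)/(1/(-72590)) = (83*915)/(1/(-72590)) = 75945/(-1/72590) = 75945*(-72590) = -5512847550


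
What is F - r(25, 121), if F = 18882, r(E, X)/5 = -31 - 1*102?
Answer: 19547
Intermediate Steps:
r(E, X) = -665 (r(E, X) = 5*(-31 - 1*102) = 5*(-31 - 102) = 5*(-133) = -665)
F - r(25, 121) = 18882 - 1*(-665) = 18882 + 665 = 19547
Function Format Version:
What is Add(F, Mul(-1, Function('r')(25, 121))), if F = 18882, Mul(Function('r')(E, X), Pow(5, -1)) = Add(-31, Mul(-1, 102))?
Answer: 19547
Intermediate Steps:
Function('r')(E, X) = -665 (Function('r')(E, X) = Mul(5, Add(-31, Mul(-1, 102))) = Mul(5, Add(-31, -102)) = Mul(5, -133) = -665)
Add(F, Mul(-1, Function('r')(25, 121))) = Add(18882, Mul(-1, -665)) = Add(18882, 665) = 19547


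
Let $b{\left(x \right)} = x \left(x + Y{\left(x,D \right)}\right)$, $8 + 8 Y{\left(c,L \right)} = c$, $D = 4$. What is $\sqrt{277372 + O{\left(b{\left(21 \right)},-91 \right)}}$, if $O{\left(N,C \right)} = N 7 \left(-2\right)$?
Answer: $\frac{\sqrt{1082881}}{2} \approx 520.31$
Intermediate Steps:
$Y{\left(c,L \right)} = -1 + \frac{c}{8}$
$b{\left(x \right)} = x \left(-1 + \frac{9 x}{8}\right)$ ($b{\left(x \right)} = x \left(x + \left(-1 + \frac{x}{8}\right)\right) = x \left(-1 + \frac{9 x}{8}\right)$)
$O{\left(N,C \right)} = - 14 N$ ($O{\left(N,C \right)} = 7 N \left(-2\right) = - 14 N$)
$\sqrt{277372 + O{\left(b{\left(21 \right)},-91 \right)}} = \sqrt{277372 - 14 \cdot \frac{1}{8} \cdot 21 \left(-8 + 9 \cdot 21\right)} = \sqrt{277372 - 14 \cdot \frac{1}{8} \cdot 21 \left(-8 + 189\right)} = \sqrt{277372 - 14 \cdot \frac{1}{8} \cdot 21 \cdot 181} = \sqrt{277372 - \frac{26607}{4}} = \sqrt{\frac{1082881}{4}} = \frac{\sqrt{1082881}}{2}$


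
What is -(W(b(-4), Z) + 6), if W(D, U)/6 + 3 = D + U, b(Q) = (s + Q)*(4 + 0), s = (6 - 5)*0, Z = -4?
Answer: 132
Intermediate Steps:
s = 0 (s = 1*0 = 0)
b(Q) = 4*Q (b(Q) = (0 + Q)*(4 + 0) = Q*4 = 4*Q)
W(D, U) = -18 + 6*D + 6*U (W(D, U) = -18 + 6*(D + U) = -18 + (6*D + 6*U) = -18 + 6*D + 6*U)
-(W(b(-4), Z) + 6) = -((-18 + 6*(4*(-4)) + 6*(-4)) + 6) = -((-18 + 6*(-16) - 24) + 6) = -((-18 - 96 - 24) + 6) = -(-138 + 6) = -1*(-132) = 132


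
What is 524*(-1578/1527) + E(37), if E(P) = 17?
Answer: -266971/509 ≈ -524.50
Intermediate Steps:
524*(-1578/1527) + E(37) = 524*(-1578/1527) + 17 = 524*(-1578*1/1527) + 17 = 524*(-526/509) + 17 = -275624/509 + 17 = -266971/509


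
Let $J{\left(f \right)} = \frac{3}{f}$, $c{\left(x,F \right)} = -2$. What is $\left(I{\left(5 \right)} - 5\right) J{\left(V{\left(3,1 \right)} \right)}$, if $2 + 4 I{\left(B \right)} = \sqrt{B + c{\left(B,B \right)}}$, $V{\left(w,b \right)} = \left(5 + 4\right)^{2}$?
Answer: $- \frac{11}{54} + \frac{\sqrt{3}}{108} \approx -0.18767$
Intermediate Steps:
$V{\left(w,b \right)} = 81$ ($V{\left(w,b \right)} = 9^{2} = 81$)
$I{\left(B \right)} = - \frac{1}{2} + \frac{\sqrt{-2 + B}}{4}$ ($I{\left(B \right)} = - \frac{1}{2} + \frac{\sqrt{B - 2}}{4} = - \frac{1}{2} + \frac{\sqrt{-2 + B}}{4}$)
$\left(I{\left(5 \right)} - 5\right) J{\left(V{\left(3,1 \right)} \right)} = \left(\left(- \frac{1}{2} + \frac{\sqrt{-2 + 5}}{4}\right) - 5\right) \frac{3}{81} = \left(\left(- \frac{1}{2} + \frac{\sqrt{3}}{4}\right) - 5\right) 3 \cdot \frac{1}{81} = \left(- \frac{11}{2} + \frac{\sqrt{3}}{4}\right) \frac{1}{27} = - \frac{11}{54} + \frac{\sqrt{3}}{108}$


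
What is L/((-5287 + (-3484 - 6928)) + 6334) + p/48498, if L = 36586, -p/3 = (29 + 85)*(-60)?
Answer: -263696338/75697295 ≈ -3.4836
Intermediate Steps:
p = 20520 (p = -3*(29 + 85)*(-60) = -342*(-60) = -3*(-6840) = 20520)
L/((-5287 + (-3484 - 6928)) + 6334) + p/48498 = 36586/((-5287 + (-3484 - 6928)) + 6334) + 20520/48498 = 36586/((-5287 - 10412) + 6334) + 20520*(1/48498) = 36586/(-15699 + 6334) + 3420/8083 = 36586/(-9365) + 3420/8083 = 36586*(-1/9365) + 3420/8083 = -36586/9365 + 3420/8083 = -263696338/75697295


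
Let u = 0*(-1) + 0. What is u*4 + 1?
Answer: 1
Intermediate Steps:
u = 0 (u = 0 + 0 = 0)
u*4 + 1 = 0*4 + 1 = 0 + 1 = 1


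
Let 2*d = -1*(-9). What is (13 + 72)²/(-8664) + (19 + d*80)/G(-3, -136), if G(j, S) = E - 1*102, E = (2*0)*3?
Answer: -223367/49096 ≈ -4.5496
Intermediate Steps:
E = 0 (E = 0*3 = 0)
G(j, S) = -102 (G(j, S) = 0 - 1*102 = 0 - 102 = -102)
d = 9/2 (d = (-1*(-9))/2 = (½)*9 = 9/2 ≈ 4.5000)
(13 + 72)²/(-8664) + (19 + d*80)/G(-3, -136) = (13 + 72)²/(-8664) + (19 + (9/2)*80)/(-102) = 85²*(-1/8664) + (19 + 360)*(-1/102) = 7225*(-1/8664) + 379*(-1/102) = -7225/8664 - 379/102 = -223367/49096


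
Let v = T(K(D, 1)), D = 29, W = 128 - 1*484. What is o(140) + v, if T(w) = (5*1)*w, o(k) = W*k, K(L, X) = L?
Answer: -49695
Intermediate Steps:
W = -356 (W = 128 - 484 = -356)
o(k) = -356*k
T(w) = 5*w
v = 145 (v = 5*29 = 145)
o(140) + v = -356*140 + 145 = -49840 + 145 = -49695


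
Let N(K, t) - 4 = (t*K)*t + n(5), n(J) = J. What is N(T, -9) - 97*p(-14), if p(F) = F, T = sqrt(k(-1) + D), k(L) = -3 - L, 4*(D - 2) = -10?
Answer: 1367 + 81*I*sqrt(10)/2 ≈ 1367.0 + 128.07*I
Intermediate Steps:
D = -1/2 (D = 2 + (1/4)*(-10) = 2 - 5/2 = -1/2 ≈ -0.50000)
T = I*sqrt(10)/2 (T = sqrt((-3 - 1*(-1)) - 1/2) = sqrt((-3 + 1) - 1/2) = sqrt(-2 - 1/2) = sqrt(-5/2) = I*sqrt(10)/2 ≈ 1.5811*I)
N(K, t) = 9 + K*t**2 (N(K, t) = 4 + ((t*K)*t + 5) = 4 + ((K*t)*t + 5) = 4 + (K*t**2 + 5) = 4 + (5 + K*t**2) = 9 + K*t**2)
N(T, -9) - 97*p(-14) = (9 + (I*sqrt(10)/2)*(-9)**2) - 97*(-14) = (9 + (I*sqrt(10)/2)*81) + 1358 = (9 + 81*I*sqrt(10)/2) + 1358 = 1367 + 81*I*sqrt(10)/2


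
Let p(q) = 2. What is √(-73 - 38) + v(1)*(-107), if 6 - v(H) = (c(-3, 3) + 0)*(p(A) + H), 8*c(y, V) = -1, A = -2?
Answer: -5457/8 + I*√111 ≈ -682.13 + 10.536*I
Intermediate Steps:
c(y, V) = -⅛ (c(y, V) = (⅛)*(-1) = -⅛)
v(H) = 25/4 + H/8 (v(H) = 6 - (-⅛ + 0)*(2 + H) = 6 - (-1)*(2 + H)/8 = 6 - (-¼ - H/8) = 6 + (¼ + H/8) = 25/4 + H/8)
√(-73 - 38) + v(1)*(-107) = √(-73 - 38) + (25/4 + (⅛)*1)*(-107) = √(-111) + (25/4 + ⅛)*(-107) = I*√111 + (51/8)*(-107) = I*√111 - 5457/8 = -5457/8 + I*√111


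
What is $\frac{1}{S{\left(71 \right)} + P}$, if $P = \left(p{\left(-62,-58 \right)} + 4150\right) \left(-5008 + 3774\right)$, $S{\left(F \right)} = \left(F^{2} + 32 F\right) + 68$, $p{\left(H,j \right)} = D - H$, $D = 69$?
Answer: $- \frac{1}{5275373} \approx -1.8956 \cdot 10^{-7}$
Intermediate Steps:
$p{\left(H,j \right)} = 69 - H$
$S{\left(F \right)} = 68 + F^{2} + 32 F$
$P = -5282754$ ($P = \left(\left(69 - -62\right) + 4150\right) \left(-5008 + 3774\right) = \left(\left(69 + 62\right) + 4150\right) \left(-1234\right) = \left(131 + 4150\right) \left(-1234\right) = 4281 \left(-1234\right) = -5282754$)
$\frac{1}{S{\left(71 \right)} + P} = \frac{1}{\left(68 + 71^{2} + 32 \cdot 71\right) - 5282754} = \frac{1}{\left(68 + 5041 + 2272\right) - 5282754} = \frac{1}{7381 - 5282754} = \frac{1}{-5275373} = - \frac{1}{5275373}$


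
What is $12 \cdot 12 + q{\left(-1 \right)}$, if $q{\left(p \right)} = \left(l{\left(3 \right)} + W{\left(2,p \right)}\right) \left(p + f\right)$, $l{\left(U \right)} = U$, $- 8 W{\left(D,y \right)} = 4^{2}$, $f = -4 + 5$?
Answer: $144$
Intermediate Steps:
$f = 1$
$W{\left(D,y \right)} = -2$ ($W{\left(D,y \right)} = - \frac{4^{2}}{8} = \left(- \frac{1}{8}\right) 16 = -2$)
$q{\left(p \right)} = 1 + p$ ($q{\left(p \right)} = \left(3 - 2\right) \left(p + 1\right) = 1 \left(1 + p\right) = 1 + p$)
$12 \cdot 12 + q{\left(-1 \right)} = 12 \cdot 12 + \left(1 - 1\right) = 144 + 0 = 144$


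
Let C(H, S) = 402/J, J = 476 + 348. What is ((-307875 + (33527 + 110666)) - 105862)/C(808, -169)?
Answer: -37017376/67 ≈ -5.5250e+5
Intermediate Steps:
J = 824
C(H, S) = 201/412 (C(H, S) = 402/824 = 402*(1/824) = 201/412)
((-307875 + (33527 + 110666)) - 105862)/C(808, -169) = ((-307875 + (33527 + 110666)) - 105862)/(201/412) = ((-307875 + 144193) - 105862)*(412/201) = (-163682 - 105862)*(412/201) = -269544*412/201 = -37017376/67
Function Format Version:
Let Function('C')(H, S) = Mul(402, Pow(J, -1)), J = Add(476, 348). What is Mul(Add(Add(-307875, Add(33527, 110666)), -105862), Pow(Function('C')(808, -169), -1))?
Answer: Rational(-37017376, 67) ≈ -5.5250e+5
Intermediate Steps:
J = 824
Function('C')(H, S) = Rational(201, 412) (Function('C')(H, S) = Mul(402, Pow(824, -1)) = Mul(402, Rational(1, 824)) = Rational(201, 412))
Mul(Add(Add(-307875, Add(33527, 110666)), -105862), Pow(Function('C')(808, -169), -1)) = Mul(Add(Add(-307875, Add(33527, 110666)), -105862), Pow(Rational(201, 412), -1)) = Mul(Add(Add(-307875, 144193), -105862), Rational(412, 201)) = Mul(Add(-163682, -105862), Rational(412, 201)) = Mul(-269544, Rational(412, 201)) = Rational(-37017376, 67)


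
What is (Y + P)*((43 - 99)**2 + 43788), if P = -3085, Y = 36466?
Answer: 1566370044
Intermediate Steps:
(Y + P)*((43 - 99)**2 + 43788) = (36466 - 3085)*((43 - 99)**2 + 43788) = 33381*((-56)**2 + 43788) = 33381*(3136 + 43788) = 33381*46924 = 1566370044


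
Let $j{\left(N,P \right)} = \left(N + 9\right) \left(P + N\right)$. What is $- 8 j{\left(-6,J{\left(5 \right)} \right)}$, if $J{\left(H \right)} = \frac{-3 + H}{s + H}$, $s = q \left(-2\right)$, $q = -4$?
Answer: $\frac{1824}{13} \approx 140.31$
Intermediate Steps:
$s = 8$ ($s = \left(-4\right) \left(-2\right) = 8$)
$J{\left(H \right)} = \frac{-3 + H}{8 + H}$
$j{\left(N,P \right)} = \left(9 + N\right) \left(N + P\right)$
$- 8 j{\left(-6,J{\left(5 \right)} \right)} = - 8 \left(\left(-6\right)^{2} + 9 \left(-6\right) + 9 \frac{-3 + 5}{8 + 5} - 6 \frac{-3 + 5}{8 + 5}\right) = - 8 \left(36 - 54 + 9 \cdot \frac{1}{13} \cdot 2 - 6 \cdot \frac{1}{13} \cdot 2\right) = - 8 \left(36 - 54 + 9 \cdot \frac{2}{13} - \frac{12}{13}\right) = - 8 \left(36 - 54 + \frac{18}{13} - \frac{12}{13}\right) = \left(-8\right) \left(- \frac{228}{13}\right) = \frac{1824}{13}$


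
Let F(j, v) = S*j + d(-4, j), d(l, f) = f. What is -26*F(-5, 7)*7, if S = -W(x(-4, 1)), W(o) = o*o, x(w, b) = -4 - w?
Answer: 910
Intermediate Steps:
W(o) = o²
S = 0 (S = -(-4 - 1*(-4))² = -(-4 + 4)² = -1*0² = -1*0 = 0)
F(j, v) = j (F(j, v) = 0*j + j = 0 + j = j)
-26*F(-5, 7)*7 = -26*(-5)*7 = 130*7 = 910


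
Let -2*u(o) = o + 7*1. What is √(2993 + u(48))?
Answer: 3*√1318/2 ≈ 54.456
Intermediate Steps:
u(o) = -7/2 - o/2 (u(o) = -(o + 7*1)/2 = -(o + 7)/2 = -(7 + o)/2 = -7/2 - o/2)
√(2993 + u(48)) = √(2993 + (-7/2 - ½*48)) = √(2993 + (-7/2 - 24)) = √(2993 - 55/2) = √(5931/2) = 3*√1318/2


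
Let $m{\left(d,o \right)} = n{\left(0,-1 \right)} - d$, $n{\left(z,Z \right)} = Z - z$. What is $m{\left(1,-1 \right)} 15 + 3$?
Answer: $-27$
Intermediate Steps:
$m{\left(d,o \right)} = -1 - d$ ($m{\left(d,o \right)} = \left(-1 - 0\right) - d = \left(-1 + 0\right) - d = -1 - d$)
$m{\left(1,-1 \right)} 15 + 3 = \left(-1 - 1\right) 15 + 3 = \left(-2\right) 15 + 3 = -30 + 3 = -27$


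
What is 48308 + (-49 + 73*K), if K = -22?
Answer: 46653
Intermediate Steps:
48308 + (-49 + 73*K) = 48308 + (-49 + 73*(-22)) = 48308 + (-49 - 1606) = 48308 - 1655 = 46653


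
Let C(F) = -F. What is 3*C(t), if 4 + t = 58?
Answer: -162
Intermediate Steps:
t = 54 (t = -4 + 58 = 54)
3*C(t) = 3*(-1*54) = 3*(-54) = -162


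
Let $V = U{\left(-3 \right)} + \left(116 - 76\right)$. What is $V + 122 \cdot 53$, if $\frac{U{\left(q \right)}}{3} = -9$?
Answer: $6479$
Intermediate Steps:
$U{\left(q \right)} = -27$ ($U{\left(q \right)} = 3 \left(-9\right) = -27$)
$V = 13$ ($V = -27 + \left(116 - 76\right) = -27 + 40 = 13$)
$V + 122 \cdot 53 = 13 + 122 \cdot 53 = 13 + 6466 = 6479$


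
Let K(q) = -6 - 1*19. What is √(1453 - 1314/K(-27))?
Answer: √37639/5 ≈ 38.802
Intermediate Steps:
K(q) = -25 (K(q) = -6 - 19 = -25)
√(1453 - 1314/K(-27)) = √(1453 - 1314/(-25)) = √(1453 - 1314*(-1/25)) = √(1453 + 1314/25) = √(37639/25) = √37639/5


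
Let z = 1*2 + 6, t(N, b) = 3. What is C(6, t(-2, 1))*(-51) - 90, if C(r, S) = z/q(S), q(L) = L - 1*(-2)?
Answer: -858/5 ≈ -171.60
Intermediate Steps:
z = 8 (z = 2 + 6 = 8)
q(L) = 2 + L (q(L) = L + 2 = 2 + L)
C(r, S) = 8/(2 + S)
C(6, t(-2, 1))*(-51) - 90 = (8/(2 + 3))*(-51) - 90 = (8/5)*(-51) - 90 = -408/5 - 90 = -858/5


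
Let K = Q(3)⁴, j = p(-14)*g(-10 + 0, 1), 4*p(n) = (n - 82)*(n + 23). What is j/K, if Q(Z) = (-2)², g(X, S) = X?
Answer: 135/16 ≈ 8.4375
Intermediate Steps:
Q(Z) = 4
p(n) = (-82 + n)*(23 + n)/4 (p(n) = ((n - 82)*(n + 23))/4 = ((-82 + n)*(23 + n))/4 = (-82 + n)*(23 + n)/4)
j = 2160 (j = (-943/2 - 59/4*(-14) + (¼)*(-14)²)*(-10 + 0) = (-943/2 + 413/2 + (¼)*196)*(-10) = (-943/2 + 413/2 + 49)*(-10) = -216*(-10) = 2160)
K = 256 (K = 4⁴ = 256)
j/K = 2160/256 = 2160*(1/256) = 135/16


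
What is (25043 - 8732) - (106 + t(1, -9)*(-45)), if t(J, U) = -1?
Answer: 16160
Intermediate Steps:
(25043 - 8732) - (106 + t(1, -9)*(-45)) = (25043 - 8732) - (106 - 1*(-45)) = 16311 - (106 + 45) = 16311 - 1*151 = 16311 - 151 = 16160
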